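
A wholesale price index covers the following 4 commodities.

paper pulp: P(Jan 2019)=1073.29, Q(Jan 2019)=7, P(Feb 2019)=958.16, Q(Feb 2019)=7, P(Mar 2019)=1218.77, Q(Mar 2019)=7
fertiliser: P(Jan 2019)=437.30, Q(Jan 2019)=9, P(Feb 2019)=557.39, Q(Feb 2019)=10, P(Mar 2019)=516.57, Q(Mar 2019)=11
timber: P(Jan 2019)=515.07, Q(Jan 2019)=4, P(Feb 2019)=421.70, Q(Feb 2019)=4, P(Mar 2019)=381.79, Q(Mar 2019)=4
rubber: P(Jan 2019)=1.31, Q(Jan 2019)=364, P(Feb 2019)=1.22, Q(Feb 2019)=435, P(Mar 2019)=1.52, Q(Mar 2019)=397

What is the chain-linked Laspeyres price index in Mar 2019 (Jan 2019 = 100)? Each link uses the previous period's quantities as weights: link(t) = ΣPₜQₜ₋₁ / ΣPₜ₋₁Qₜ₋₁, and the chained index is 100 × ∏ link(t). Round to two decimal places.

108.54

Link Jan 2019→Feb 2019:
ΣP(Feb 2019)Q(Jan 2019) = 958.16×7 + 557.39×9 + 421.70×4 + 1.22×364 = 6707.12 + 5016.51 + 1686.8 + 444.08 = 13854.51
ΣP(Jan 2019)Q(Jan 2019) = 1073.29×7 + 437.30×9 + 515.07×4 + 1.31×364 = 7513.03 + 3935.7 + 2060.28 + 476.84 = 13985.85
link = 13854.51/13985.85 = 0.990609
Link Feb 2019→Mar 2019:
ΣP(Mar 2019)Q(Feb 2019) = 1218.77×7 + 516.57×10 + 381.79×4 + 1.52×435 = 8531.39 + 5165.7 + 1527.16 + 661.2 = 15885.45
ΣP(Feb 2019)Q(Feb 2019) = 958.16×7 + 557.39×10 + 421.70×4 + 1.22×435 = 6707.12 + 5573.9 + 1686.8 + 530.7 = 14498.52
link = 15885.45/14498.52 = 1.095660
Chained index = 100 × 0.990609 × 1.095660 = 108.5371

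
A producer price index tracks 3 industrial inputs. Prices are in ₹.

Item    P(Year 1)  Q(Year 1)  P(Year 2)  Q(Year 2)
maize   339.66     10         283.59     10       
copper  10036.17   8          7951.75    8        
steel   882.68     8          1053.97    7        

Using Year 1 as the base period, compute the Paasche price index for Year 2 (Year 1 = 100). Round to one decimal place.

Paasche price index uses current-period quantities as weights.
ΣP(Year 2)·Q(Year 2) = 283.59×10 + 7951.75×8 + 1053.97×7 = 2835.9 + 63614 + 7377.79 = 73827.69
ΣP(Year 1)·Q(Year 2) = 339.66×10 + 10036.17×8 + 882.68×7 = 3396.6 + 80289.36 + 6178.76 = 89864.72
Index = 73827.69 / 89864.72 × 100 = 82.1543

82.2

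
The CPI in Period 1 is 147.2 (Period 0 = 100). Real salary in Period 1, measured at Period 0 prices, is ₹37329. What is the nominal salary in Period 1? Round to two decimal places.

54948.29

Nominal = Real × (Index/100) = 37329 × (147.2/100)
        = 37329 × 1.472 = 54948.2880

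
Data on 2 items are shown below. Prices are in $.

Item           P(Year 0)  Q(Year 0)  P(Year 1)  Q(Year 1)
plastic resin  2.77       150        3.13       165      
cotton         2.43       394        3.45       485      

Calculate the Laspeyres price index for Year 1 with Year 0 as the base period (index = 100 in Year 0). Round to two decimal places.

133.21

Laspeyres price index uses base-period quantities as weights.
ΣP(Year 1)·Q(Year 0) = 3.13×150 + 3.45×394 = 469.5 + 1359.3 = 1828.8
ΣP(Year 0)·Q(Year 0) = 2.77×150 + 2.43×394 = 415.5 + 957.42 = 1372.92
Index = 1828.8 / 1372.92 × 100 = 133.2051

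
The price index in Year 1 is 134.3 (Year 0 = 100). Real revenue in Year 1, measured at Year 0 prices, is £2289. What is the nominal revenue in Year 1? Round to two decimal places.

3074.13

Nominal = Real × (Index/100) = 2289 × (134.3/100)
        = 2289 × 1.343 = 3074.1270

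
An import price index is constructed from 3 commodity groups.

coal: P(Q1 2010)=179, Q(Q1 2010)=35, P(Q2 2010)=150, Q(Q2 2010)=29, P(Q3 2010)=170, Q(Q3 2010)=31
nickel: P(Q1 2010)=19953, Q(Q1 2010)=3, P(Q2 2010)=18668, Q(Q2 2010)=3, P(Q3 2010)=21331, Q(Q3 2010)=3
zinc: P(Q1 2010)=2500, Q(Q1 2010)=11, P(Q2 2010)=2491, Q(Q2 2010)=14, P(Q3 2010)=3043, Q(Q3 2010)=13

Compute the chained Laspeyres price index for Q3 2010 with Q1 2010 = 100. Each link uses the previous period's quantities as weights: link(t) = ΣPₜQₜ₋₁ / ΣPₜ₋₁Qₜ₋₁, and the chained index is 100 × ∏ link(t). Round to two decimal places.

110.90

Link Q1 2010→Q2 2010:
ΣP(Q2 2010)Q(Q1 2010) = 150×35 + 18668×3 + 2491×11 = 5250 + 56004 + 27401 = 88655
ΣP(Q1 2010)Q(Q1 2010) = 179×35 + 19953×3 + 2500×11 = 6265 + 59859 + 27500 = 93624
link = 88655/93624 = 0.946926
Link Q2 2010→Q3 2010:
ΣP(Q3 2010)Q(Q2 2010) = 170×29 + 21331×3 + 3043×14 = 4930 + 63993 + 42602 = 111525
ΣP(Q2 2010)Q(Q2 2010) = 150×29 + 18668×3 + 2491×14 = 4350 + 56004 + 34874 = 95228
link = 111525/95228 = 1.171137
Chained index = 100 × 0.946926 × 1.171137 = 110.8980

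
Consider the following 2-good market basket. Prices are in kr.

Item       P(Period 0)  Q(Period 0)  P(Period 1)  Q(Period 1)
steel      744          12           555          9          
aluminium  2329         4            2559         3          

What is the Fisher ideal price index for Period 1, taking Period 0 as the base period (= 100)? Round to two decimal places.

Laspeyres component (base-period weights):
ΣP(Period 1)Q(Period 0) = 555×12 + 2559×4 = 6660 + 10236 = 16896
ΣP(Period 0)Q(Period 0) = 744×12 + 2329×4 = 8928 + 9316 = 18244
L = 16896 / 18244 × 100 = 92.6113
Paasche component (current-period weights):
ΣP(Period 1)Q(Period 1) = 555×9 + 2559×3 = 4995 + 7677 = 12672
ΣP(Period 0)Q(Period 1) = 744×9 + 2329×3 = 6696 + 6987 = 13683
P = 12672 / 13683 × 100 = 92.6113
Fisher = √(L × P) = √(92.6113 × 92.6113) = 92.6113

92.61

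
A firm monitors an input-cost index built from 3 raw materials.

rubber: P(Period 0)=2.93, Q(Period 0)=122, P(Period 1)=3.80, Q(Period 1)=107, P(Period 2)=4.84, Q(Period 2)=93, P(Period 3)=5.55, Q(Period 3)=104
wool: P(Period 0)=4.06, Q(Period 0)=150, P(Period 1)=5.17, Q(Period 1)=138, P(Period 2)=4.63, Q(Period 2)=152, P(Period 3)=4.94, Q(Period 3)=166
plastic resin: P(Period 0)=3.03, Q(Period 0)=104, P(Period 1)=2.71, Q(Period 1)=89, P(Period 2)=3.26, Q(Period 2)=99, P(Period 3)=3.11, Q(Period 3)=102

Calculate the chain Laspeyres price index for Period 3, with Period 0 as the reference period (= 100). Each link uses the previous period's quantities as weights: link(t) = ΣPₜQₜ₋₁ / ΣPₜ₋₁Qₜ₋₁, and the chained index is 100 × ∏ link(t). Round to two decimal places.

134.55

Link Period 0→Period 1:
ΣP(Period 1)Q(Period 0) = 3.80×122 + 5.17×150 + 2.71×104 = 463.6 + 775.5 + 281.84 = 1520.94
ΣP(Period 0)Q(Period 0) = 2.93×122 + 4.06×150 + 3.03×104 = 357.46 + 609 + 315.12 = 1281.58
link = 1520.94/1281.58 = 1.186769
Link Period 1→Period 2:
ΣP(Period 2)Q(Period 1) = 4.84×107 + 4.63×138 + 3.26×89 = 517.88 + 638.94 + 290.14 = 1446.96
ΣP(Period 1)Q(Period 1) = 3.80×107 + 5.17×138 + 2.71×89 = 406.6 + 713.46 + 241.19 = 1361.25
link = 1446.96/1361.25 = 1.062964
Link Period 2→Period 3:
ΣP(Period 3)Q(Period 2) = 5.55×93 + 4.94×152 + 3.11×99 = 516.15 + 750.88 + 307.89 = 1574.92
ΣP(Period 2)Q(Period 2) = 4.84×93 + 4.63×152 + 3.26×99 = 450.12 + 703.76 + 322.74 = 1476.62
link = 1574.92/1476.62 = 1.066571
Chained index = 100 × 1.186769 × 1.062964 × 1.066571 = 134.5472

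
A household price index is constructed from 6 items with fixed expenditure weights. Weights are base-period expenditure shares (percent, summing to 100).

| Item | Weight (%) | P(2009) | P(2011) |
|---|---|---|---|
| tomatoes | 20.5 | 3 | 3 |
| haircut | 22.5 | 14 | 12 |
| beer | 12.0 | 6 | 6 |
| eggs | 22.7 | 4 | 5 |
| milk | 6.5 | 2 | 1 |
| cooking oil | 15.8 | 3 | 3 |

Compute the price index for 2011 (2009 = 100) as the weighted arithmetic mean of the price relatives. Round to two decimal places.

tomatoes: 20.5 × (3/3) = 20.5 × 1.000000 = 20.5000
haircut: 22.5 × (12/14) = 22.5 × 0.857143 = 19.2857
beer: 12.0 × (6/6) = 12.0 × 1.000000 = 12.0000
eggs: 22.7 × (5/4) = 22.7 × 1.250000 = 28.3750
milk: 6.5 × (1/2) = 6.5 × 0.500000 = 3.2500
cooking oil: 15.8 × (3/3) = 15.8 × 1.000000 = 15.8000
Index = Σ wᵢ·(p₁ᵢ/p₀ᵢ) = 20.5000 + 19.2857 + 12.0000 + 28.3750 + 3.2500 + 15.8000 = 99.2107

99.21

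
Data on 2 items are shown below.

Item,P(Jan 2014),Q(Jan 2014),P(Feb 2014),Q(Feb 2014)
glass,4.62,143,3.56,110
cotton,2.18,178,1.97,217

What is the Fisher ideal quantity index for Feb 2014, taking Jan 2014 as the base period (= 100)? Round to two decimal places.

94.42

Laspeyres component (base-period weights):
ΣP(Jan 2014)Q(Feb 2014) = 4.62×110 + 2.18×217 = 508.2 + 473.06 = 981.26
ΣP(Jan 2014)Q(Jan 2014) = 4.62×143 + 2.18×178 = 660.66 + 388.04 = 1048.7
L = 981.26 / 1048.7 × 100 = 93.5692
Paasche component (current-period weights):
ΣP(Feb 2014)Q(Feb 2014) = 3.56×110 + 1.97×217 = 391.6 + 427.49 = 819.09
ΣP(Feb 2014)Q(Jan 2014) = 3.56×143 + 1.97×178 = 509.08 + 350.66 = 859.74
P = 819.09 / 859.74 × 100 = 95.2718
Fisher = √(L × P) = √(93.5692 × 95.2718) = 94.4167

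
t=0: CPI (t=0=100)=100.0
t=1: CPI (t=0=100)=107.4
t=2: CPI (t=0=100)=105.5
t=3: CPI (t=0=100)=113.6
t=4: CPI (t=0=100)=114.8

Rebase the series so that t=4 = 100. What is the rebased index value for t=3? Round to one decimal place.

Rebased(t=3) = 113.6 / 114.8 × 100 = 98.9547

99.0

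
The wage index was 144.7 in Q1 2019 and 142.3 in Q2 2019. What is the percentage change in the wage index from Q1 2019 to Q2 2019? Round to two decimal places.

-1.66%

Change = (142.3 − 144.7) / 144.7 × 100
       = -2.4 / 144.7 × 100 = -1.6586%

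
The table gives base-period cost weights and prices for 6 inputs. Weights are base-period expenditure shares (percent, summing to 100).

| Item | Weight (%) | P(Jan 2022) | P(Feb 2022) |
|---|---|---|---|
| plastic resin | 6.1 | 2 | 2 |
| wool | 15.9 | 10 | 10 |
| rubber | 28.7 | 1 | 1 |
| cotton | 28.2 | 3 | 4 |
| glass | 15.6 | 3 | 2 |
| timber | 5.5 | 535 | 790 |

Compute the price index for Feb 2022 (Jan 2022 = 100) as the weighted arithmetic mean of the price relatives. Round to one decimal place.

plastic resin: 6.1 × (2/2) = 6.1 × 1.000000 = 6.1000
wool: 15.9 × (10/10) = 15.9 × 1.000000 = 15.9000
rubber: 28.7 × (1/1) = 28.7 × 1.000000 = 28.7000
cotton: 28.2 × (4/3) = 28.2 × 1.333333 = 37.6000
glass: 15.6 × (2/3) = 15.6 × 0.666667 = 10.4000
timber: 5.5 × (790/535) = 5.5 × 1.476636 = 8.1215
Index = Σ wᵢ·(p₁ᵢ/p₀ᵢ) = 6.1000 + 15.9000 + 28.7000 + 37.6000 + 10.4000 + 8.1215 = 106.8215

106.8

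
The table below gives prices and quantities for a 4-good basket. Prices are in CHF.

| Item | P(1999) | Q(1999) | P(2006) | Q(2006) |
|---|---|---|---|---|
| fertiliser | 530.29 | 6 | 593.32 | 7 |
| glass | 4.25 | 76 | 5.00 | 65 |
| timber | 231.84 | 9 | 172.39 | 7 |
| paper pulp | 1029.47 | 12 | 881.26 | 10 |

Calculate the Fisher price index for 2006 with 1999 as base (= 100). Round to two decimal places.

Laspeyres component (base-period weights):
ΣP(2006)Q(1999) = 593.32×6 + 5.00×76 + 172.39×9 + 881.26×12 = 3559.92 + 380 + 1551.51 + 10575.12 = 16066.55
ΣP(1999)Q(1999) = 530.29×6 + 4.25×76 + 231.84×9 + 1029.47×12 = 3181.74 + 323 + 2086.56 + 12353.64 = 17944.94
L = 16066.55 / 17944.94 × 100 = 89.5325
Paasche component (current-period weights):
ΣP(2006)Q(2006) = 593.32×7 + 5.00×65 + 172.39×7 + 881.26×10 = 4153.24 + 325 + 1206.73 + 8812.6 = 14497.57
ΣP(1999)Q(2006) = 530.29×7 + 4.25×65 + 231.84×7 + 1029.47×10 = 3712.03 + 276.25 + 1622.88 + 10294.7 = 15905.86
P = 14497.57 / 15905.86 × 100 = 91.1461
Fisher = √(L × P) = √(89.5325 × 91.1461) = 90.3357

90.34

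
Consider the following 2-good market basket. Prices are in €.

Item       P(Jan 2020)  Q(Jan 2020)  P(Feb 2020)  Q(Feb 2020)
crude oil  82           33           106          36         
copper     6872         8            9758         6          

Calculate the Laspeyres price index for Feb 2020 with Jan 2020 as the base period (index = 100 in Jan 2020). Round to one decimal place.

Laspeyres price index uses base-period quantities as weights.
ΣP(Feb 2020)·Q(Jan 2020) = 106×33 + 9758×8 = 3498 + 78064 = 81562
ΣP(Jan 2020)·Q(Jan 2020) = 82×33 + 6872×8 = 2706 + 54976 = 57682
Index = 81562 / 57682 × 100 = 141.3994

141.4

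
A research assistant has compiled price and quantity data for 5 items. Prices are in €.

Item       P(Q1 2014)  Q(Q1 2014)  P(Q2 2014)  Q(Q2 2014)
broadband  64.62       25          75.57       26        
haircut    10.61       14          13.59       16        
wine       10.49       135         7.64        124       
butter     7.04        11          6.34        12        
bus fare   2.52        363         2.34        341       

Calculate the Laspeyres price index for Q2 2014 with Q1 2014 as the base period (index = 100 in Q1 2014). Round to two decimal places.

Laspeyres price index uses base-period quantities as weights.
ΣP(Q2 2014)·Q(Q1 2014) = 75.57×25 + 13.59×14 + 7.64×135 + 6.34×11 + 2.34×363 = 1889.25 + 190.26 + 1031.4 + 69.74 + 849.42 = 4030.07
ΣP(Q1 2014)·Q(Q1 2014) = 64.62×25 + 10.61×14 + 10.49×135 + 7.04×11 + 2.52×363 = 1615.5 + 148.54 + 1416.15 + 77.44 + 914.76 = 4172.39
Index = 4030.07 / 4172.39 × 100 = 96.5890

96.59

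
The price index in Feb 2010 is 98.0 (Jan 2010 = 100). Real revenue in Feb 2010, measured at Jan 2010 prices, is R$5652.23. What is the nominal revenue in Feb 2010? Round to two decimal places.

Nominal = Real × (Index/100) = 5652.23 × (98.0/100)
        = 5652.23 × 0.980 = 5539.1854

5539.19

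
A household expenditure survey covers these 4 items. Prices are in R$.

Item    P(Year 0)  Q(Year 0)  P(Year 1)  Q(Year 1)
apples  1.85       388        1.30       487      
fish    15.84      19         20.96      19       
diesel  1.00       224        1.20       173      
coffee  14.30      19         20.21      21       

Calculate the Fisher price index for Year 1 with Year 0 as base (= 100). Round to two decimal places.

Laspeyres component (base-period weights):
ΣP(Year 1)Q(Year 0) = 1.30×388 + 20.96×19 + 1.20×224 + 20.21×19 = 504.4 + 398.24 + 268.8 + 383.99 = 1555.43
ΣP(Year 0)Q(Year 0) = 1.85×388 + 15.84×19 + 1.00×224 + 14.30×19 = 717.8 + 300.96 + 224 + 271.7 = 1514.46
L = 1555.43 / 1514.46 × 100 = 102.7053
Paasche component (current-period weights):
ΣP(Year 1)Q(Year 1) = 1.30×487 + 20.96×19 + 1.20×173 + 20.21×21 = 633.1 + 398.24 + 207.6 + 424.41 = 1663.35
ΣP(Year 0)Q(Year 1) = 1.85×487 + 15.84×19 + 1.00×173 + 14.30×21 = 900.95 + 300.96 + 173 + 300.3 = 1675.21
P = 1663.35 / 1675.21 × 100 = 99.2920
Fisher = √(L × P) = √(102.7053 × 99.2920) = 100.9842

100.98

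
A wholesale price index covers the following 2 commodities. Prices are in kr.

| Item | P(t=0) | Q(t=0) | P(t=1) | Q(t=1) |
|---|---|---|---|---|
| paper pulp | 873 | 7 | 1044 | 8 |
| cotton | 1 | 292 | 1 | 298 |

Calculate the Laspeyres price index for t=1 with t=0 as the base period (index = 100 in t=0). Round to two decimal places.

118.69

Laspeyres price index uses base-period quantities as weights.
ΣP(t=1)·Q(t=0) = 1044×7 + 1×292 = 7308 + 292 = 7600
ΣP(t=0)·Q(t=0) = 873×7 + 1×292 = 6111 + 292 = 6403
Index = 7600 / 6403 × 100 = 118.6944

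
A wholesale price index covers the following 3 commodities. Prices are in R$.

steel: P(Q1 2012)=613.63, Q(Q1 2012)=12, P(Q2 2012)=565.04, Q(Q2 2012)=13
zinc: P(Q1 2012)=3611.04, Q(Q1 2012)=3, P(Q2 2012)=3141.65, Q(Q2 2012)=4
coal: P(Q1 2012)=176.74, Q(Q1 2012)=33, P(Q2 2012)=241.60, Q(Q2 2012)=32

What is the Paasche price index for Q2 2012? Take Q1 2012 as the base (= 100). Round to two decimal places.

Paasche price index uses current-period quantities as weights.
ΣP(Q2 2012)·Q(Q2 2012) = 565.04×13 + 3141.65×4 + 241.60×32 = 7345.52 + 12566.6 + 7731.2 = 27643.32
ΣP(Q1 2012)·Q(Q2 2012) = 613.63×13 + 3611.04×4 + 176.74×32 = 7977.19 + 14444.16 + 5655.68 = 28077.03
Index = 27643.32 / 28077.03 × 100 = 98.4553

98.46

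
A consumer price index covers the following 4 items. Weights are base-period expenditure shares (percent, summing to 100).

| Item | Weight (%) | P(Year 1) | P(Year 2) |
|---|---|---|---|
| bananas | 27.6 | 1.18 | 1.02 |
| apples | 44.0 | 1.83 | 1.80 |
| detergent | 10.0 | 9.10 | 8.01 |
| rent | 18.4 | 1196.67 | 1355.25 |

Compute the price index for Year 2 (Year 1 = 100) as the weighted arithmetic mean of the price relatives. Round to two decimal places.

96.78

bananas: 27.6 × (1.02/1.18) = 27.6 × 0.864407 = 23.8576
apples: 44.0 × (1.80/1.83) = 44.0 × 0.983607 = 43.2787
detergent: 10.0 × (8.01/9.10) = 10.0 × 0.880220 = 8.8022
rent: 18.4 × (1355.25/1196.67) = 18.4 × 1.132518 = 20.8383
Index = Σ wᵢ·(p₁ᵢ/p₀ᵢ) = 23.8576 + 43.2787 + 8.8022 + 20.8383 = 96.7768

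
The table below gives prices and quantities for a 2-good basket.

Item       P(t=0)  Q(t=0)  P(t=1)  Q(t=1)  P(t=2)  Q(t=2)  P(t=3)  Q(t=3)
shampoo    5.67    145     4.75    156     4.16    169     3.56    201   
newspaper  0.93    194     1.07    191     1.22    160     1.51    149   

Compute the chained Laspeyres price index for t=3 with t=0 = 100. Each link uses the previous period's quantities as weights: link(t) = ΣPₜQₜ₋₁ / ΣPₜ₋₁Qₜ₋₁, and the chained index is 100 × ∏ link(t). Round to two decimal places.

78.30

Link t=0→t=1:
ΣP(t=1)Q(t=0) = 4.75×145 + 1.07×194 = 688.75 + 207.58 = 896.33
ΣP(t=0)Q(t=0) = 5.67×145 + 0.93×194 = 822.15 + 180.42 = 1002.57
link = 896.33/1002.57 = 0.894032
Link t=1→t=2:
ΣP(t=2)Q(t=1) = 4.16×156 + 1.22×191 = 648.96 + 233.02 = 881.98
ΣP(t=1)Q(t=1) = 4.75×156 + 1.07×191 = 741 + 204.37 = 945.37
link = 881.98/945.37 = 0.932947
Link t=2→t=3:
ΣP(t=3)Q(t=2) = 3.56×169 + 1.51×160 = 601.64 + 241.6 = 843.24
ΣP(t=2)Q(t=2) = 4.16×169 + 1.22×160 = 703.04 + 195.2 = 898.24
link = 843.24/898.24 = 0.938769
Chained index = 100 × 0.894032 × 0.932947 × 0.938769 = 78.3013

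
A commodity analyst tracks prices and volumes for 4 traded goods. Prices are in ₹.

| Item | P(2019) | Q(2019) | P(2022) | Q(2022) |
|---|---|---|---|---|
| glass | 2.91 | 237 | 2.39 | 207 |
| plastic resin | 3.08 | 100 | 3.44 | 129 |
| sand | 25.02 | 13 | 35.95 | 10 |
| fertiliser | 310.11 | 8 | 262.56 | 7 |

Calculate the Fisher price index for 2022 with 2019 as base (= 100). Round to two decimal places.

91.56

Laspeyres component (base-period weights):
ΣP(2022)Q(2019) = 2.39×237 + 3.44×100 + 35.95×13 + 262.56×8 = 566.43 + 344 + 467.35 + 2100.48 = 3478.26
ΣP(2019)Q(2019) = 2.91×237 + 3.08×100 + 25.02×13 + 310.11×8 = 689.67 + 308 + 325.26 + 2480.88 = 3803.81
L = 3478.26 / 3803.81 × 100 = 91.4415
Paasche component (current-period weights):
ΣP(2022)Q(2022) = 2.39×207 + 3.44×129 + 35.95×10 + 262.56×7 = 494.73 + 443.76 + 359.5 + 1837.92 = 3135.91
ΣP(2019)Q(2022) = 2.91×207 + 3.08×129 + 25.02×10 + 310.11×7 = 602.37 + 397.32 + 250.2 + 2170.77 = 3420.66
P = 3135.91 / 3420.66 × 100 = 91.6756
Fisher = √(L × P) = √(91.4415 × 91.6756) = 91.5585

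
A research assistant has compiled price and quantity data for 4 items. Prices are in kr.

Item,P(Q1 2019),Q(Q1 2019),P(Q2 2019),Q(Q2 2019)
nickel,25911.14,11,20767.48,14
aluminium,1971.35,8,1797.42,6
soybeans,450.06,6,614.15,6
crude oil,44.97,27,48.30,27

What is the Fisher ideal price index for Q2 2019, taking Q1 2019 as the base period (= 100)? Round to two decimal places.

81.15

Laspeyres component (base-period weights):
ΣP(Q2 2019)Q(Q1 2019) = 20767.48×11 + 1797.42×8 + 614.15×6 + 48.30×27 = 228442.28 + 14379.36 + 3684.9 + 1304.1 = 247810.64
ΣP(Q1 2019)Q(Q1 2019) = 25911.14×11 + 1971.35×8 + 450.06×6 + 44.97×27 = 285022.54 + 15770.8 + 2700.36 + 1214.19 = 304707.89
L = 247810.64 / 304707.89 × 100 = 81.3273
Paasche component (current-period weights):
ΣP(Q2 2019)Q(Q2 2019) = 20767.48×14 + 1797.42×6 + 614.15×6 + 48.30×27 = 290744.72 + 10784.52 + 3684.9 + 1304.1 = 306518.24
ΣP(Q1 2019)Q(Q2 2019) = 25911.14×14 + 1971.35×6 + 450.06×6 + 44.97×27 = 362755.96 + 11828.1 + 2700.36 + 1214.19 = 378498.61
P = 306518.24 / 378498.61 × 100 = 80.9827
Fisher = √(L × P) = √(81.3273 × 80.9827) = 81.1548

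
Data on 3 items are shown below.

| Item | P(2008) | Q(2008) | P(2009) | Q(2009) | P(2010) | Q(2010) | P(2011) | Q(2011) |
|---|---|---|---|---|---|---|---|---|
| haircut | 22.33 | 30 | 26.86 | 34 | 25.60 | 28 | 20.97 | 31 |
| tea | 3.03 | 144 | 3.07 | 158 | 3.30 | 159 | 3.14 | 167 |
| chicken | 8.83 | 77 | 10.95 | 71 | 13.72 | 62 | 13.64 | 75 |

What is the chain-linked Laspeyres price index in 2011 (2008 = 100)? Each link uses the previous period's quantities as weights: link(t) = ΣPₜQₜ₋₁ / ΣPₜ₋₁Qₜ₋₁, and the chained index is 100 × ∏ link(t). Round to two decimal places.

117.56

Link 2008→2009:
ΣP(2009)Q(2008) = 26.86×30 + 3.07×144 + 10.95×77 = 805.8 + 442.08 + 843.15 = 2091.03
ΣP(2008)Q(2008) = 22.33×30 + 3.03×144 + 8.83×77 = 669.9 + 436.32 + 679.91 = 1786.13
link = 2091.03/1786.13 = 1.170704
Link 2009→2010:
ΣP(2010)Q(2009) = 25.60×34 + 3.30×158 + 13.72×71 = 870.4 + 521.4 + 974.12 = 2365.92
ΣP(2009)Q(2009) = 26.86×34 + 3.07×158 + 10.95×71 = 913.24 + 485.06 + 777.45 = 2175.75
link = 2365.92/2175.75 = 1.087404
Link 2010→2011:
ΣP(2011)Q(2010) = 20.97×28 + 3.14×159 + 13.64×62 = 587.16 + 499.26 + 845.68 = 1932.1
ΣP(2010)Q(2010) = 25.60×28 + 3.30×159 + 13.72×62 = 716.8 + 524.7 + 850.64 = 2092.14
link = 1932.1/2092.14 = 0.923504
Chained index = 100 × 1.170704 × 1.087404 × 0.923504 = 117.5647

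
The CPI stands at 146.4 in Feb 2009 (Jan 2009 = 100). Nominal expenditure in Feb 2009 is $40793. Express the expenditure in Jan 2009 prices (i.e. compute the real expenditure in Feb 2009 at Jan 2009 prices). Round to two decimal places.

Real = Nominal ÷ (Index/100) = 40793 ÷ (146.4/100)
     = 40793 ÷ 1.464 = 27864.0710

27864.07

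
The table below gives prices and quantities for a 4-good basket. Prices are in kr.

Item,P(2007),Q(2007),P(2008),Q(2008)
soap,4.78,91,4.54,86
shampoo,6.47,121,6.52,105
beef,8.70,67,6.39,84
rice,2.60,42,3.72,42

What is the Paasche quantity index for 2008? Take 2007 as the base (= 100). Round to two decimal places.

98.97

Paasche quantity index uses current-period prices as weights.
ΣP(2008)·Q(2008) = 4.54×86 + 6.52×105 + 6.39×84 + 3.72×42 = 390.44 + 684.6 + 536.76 + 156.24 = 1768.04
ΣP(2008)·Q(2007) = 4.54×91 + 6.52×121 + 6.39×67 + 3.72×42 = 413.14 + 788.92 + 428.13 + 156.24 = 1786.43
Index = 1768.04 / 1786.43 × 100 = 98.9706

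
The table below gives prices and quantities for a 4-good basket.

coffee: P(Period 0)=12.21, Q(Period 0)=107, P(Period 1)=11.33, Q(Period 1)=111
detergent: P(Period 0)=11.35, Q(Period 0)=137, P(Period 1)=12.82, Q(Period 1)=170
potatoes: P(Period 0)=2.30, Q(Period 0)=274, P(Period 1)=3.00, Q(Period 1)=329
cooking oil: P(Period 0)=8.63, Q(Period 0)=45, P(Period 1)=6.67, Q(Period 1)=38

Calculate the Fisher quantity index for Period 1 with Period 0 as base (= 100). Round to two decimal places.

Laspeyres component (base-period weights):
ΣP(Period 0)Q(Period 1) = 12.21×111 + 11.35×170 + 2.30×329 + 8.63×38 = 1355.31 + 1929.5 + 756.7 + 327.94 = 4369.45
ΣP(Period 0)Q(Period 0) = 12.21×107 + 11.35×137 + 2.30×274 + 8.63×45 = 1306.47 + 1554.95 + 630.2 + 388.35 = 3879.97
L = 4369.45 / 3879.97 × 100 = 112.6156
Paasche component (current-period weights):
ΣP(Period 1)Q(Period 1) = 11.33×111 + 12.82×170 + 3.00×329 + 6.67×38 = 1257.63 + 2179.4 + 987 + 253.46 = 4677.49
ΣP(Period 1)Q(Period 0) = 11.33×107 + 12.82×137 + 3.00×274 + 6.67×45 = 1212.31 + 1756.34 + 822 + 300.15 = 4090.8
P = 4677.49 / 4090.8 × 100 = 114.3417
Fisher = √(L × P) = √(112.6156 × 114.3417) = 113.4753

113.48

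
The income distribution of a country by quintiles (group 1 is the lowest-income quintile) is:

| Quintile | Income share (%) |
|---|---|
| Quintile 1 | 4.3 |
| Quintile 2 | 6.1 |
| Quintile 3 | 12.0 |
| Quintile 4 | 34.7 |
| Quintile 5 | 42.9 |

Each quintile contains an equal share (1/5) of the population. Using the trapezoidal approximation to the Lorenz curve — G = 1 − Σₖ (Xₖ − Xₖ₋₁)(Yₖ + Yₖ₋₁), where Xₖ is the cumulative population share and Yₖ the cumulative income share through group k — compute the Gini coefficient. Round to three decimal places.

Cumulative income shares Yₖ: 0.0430, 0.1040, 0.2240, 0.5710, 1.0000
Σ (Xₖ−Xₖ₋₁)(Yₖ+Yₖ₋₁) = (1/5)(0.0430+0.0000) + (1/5)(0.1040+0.0430) + (1/5)(0.2240+0.1040) + (1/5)(0.5710+0.2240) + (1/5)(1.0000+0.5710)
  = 0.0086 + 0.0294 + 0.0656 + 0.1590 + 0.3142 = 0.5768
G = 1 − 0.5768 = 0.4232

0.423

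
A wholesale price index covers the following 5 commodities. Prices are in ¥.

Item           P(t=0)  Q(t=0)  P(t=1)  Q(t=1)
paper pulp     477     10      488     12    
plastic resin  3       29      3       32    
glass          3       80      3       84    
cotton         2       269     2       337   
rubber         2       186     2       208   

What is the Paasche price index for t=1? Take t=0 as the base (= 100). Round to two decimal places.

101.84

Paasche price index uses current-period quantities as weights.
ΣP(t=1)·Q(t=1) = 488×12 + 3×32 + 3×84 + 2×337 + 2×208 = 5856 + 96 + 252 + 674 + 416 = 7294
ΣP(t=0)·Q(t=1) = 477×12 + 3×32 + 3×84 + 2×337 + 2×208 = 5724 + 96 + 252 + 674 + 416 = 7162
Index = 7294 / 7162 × 100 = 101.8431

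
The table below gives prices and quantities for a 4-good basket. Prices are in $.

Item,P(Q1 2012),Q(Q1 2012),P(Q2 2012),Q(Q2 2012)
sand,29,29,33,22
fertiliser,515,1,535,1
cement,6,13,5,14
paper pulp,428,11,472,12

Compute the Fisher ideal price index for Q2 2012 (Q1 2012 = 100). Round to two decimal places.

109.82

Laspeyres component (base-period weights):
ΣP(Q2 2012)Q(Q1 2012) = 33×29 + 535×1 + 5×13 + 472×11 = 957 + 535 + 65 + 5192 = 6749
ΣP(Q1 2012)Q(Q1 2012) = 29×29 + 515×1 + 6×13 + 428×11 = 841 + 515 + 78 + 4708 = 6142
L = 6749 / 6142 × 100 = 109.8828
Paasche component (current-period weights):
ΣP(Q2 2012)Q(Q2 2012) = 33×22 + 535×1 + 5×14 + 472×12 = 726 + 535 + 70 + 5664 = 6995
ΣP(Q1 2012)Q(Q2 2012) = 29×22 + 515×1 + 6×14 + 428×12 = 638 + 515 + 84 + 5136 = 6373
P = 6995 / 6373 × 100 = 109.7599
Fisher = √(L × P) = √(109.8828 × 109.7599) = 109.8213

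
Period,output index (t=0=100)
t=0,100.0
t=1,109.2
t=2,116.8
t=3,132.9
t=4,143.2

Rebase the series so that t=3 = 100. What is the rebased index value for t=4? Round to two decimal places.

107.75

Rebased(t=4) = 143.2 / 132.9 × 100 = 107.7502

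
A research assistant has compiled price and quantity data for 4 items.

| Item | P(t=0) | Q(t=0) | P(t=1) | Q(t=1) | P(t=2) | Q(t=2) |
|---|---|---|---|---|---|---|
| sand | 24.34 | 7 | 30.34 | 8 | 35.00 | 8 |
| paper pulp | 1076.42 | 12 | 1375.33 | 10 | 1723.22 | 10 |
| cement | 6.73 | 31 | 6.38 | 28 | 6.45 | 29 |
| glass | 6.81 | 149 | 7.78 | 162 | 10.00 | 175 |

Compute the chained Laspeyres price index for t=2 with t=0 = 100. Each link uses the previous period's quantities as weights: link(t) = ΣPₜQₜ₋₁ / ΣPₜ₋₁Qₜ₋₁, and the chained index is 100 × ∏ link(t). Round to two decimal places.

158.02

Link t=0→t=1:
ΣP(t=1)Q(t=0) = 30.34×7 + 1375.33×12 + 6.38×31 + 7.78×149 = 212.38 + 16503.96 + 197.78 + 1159.22 = 18073.34
ΣP(t=0)Q(t=0) = 24.34×7 + 1076.42×12 + 6.73×31 + 6.81×149 = 170.38 + 12917.04 + 208.63 + 1014.69 = 14310.74
link = 18073.34/14310.74 = 1.262921
Link t=1→t=2:
ΣP(t=2)Q(t=1) = 35.00×8 + 1723.22×10 + 6.45×28 + 10.00×162 = 280 + 17232.2 + 180.6 + 1620 = 19312.8
ΣP(t=1)Q(t=1) = 30.34×8 + 1375.33×10 + 6.38×28 + 7.78×162 = 242.72 + 13753.3 + 178.64 + 1260.36 = 15435.02
link = 19312.8/15435.02 = 1.251233
Chained index = 100 × 1.262921 × 1.251233 = 158.0208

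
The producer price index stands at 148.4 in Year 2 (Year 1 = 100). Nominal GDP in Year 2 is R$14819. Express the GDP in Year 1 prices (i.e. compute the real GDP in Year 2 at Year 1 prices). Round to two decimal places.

9985.85

Real = Nominal ÷ (Index/100) = 14819 ÷ (148.4/100)
     = 14819 ÷ 1.484 = 9985.8491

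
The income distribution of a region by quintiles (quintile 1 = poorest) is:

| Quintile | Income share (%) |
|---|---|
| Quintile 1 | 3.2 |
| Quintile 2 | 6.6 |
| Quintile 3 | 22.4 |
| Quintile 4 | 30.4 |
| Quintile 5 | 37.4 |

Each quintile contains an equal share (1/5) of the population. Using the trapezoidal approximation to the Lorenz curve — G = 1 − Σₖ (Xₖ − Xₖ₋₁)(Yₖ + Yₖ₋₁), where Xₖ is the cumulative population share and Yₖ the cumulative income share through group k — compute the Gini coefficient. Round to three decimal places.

Cumulative income shares Yₖ: 0.0320, 0.0980, 0.3220, 0.6260, 1.0000
Σ (Xₖ−Xₖ₋₁)(Yₖ+Yₖ₋₁) = (1/5)(0.0320+0.0000) + (1/5)(0.0980+0.0320) + (1/5)(0.3220+0.0980) + (1/5)(0.6260+0.3220) + (1/5)(1.0000+0.6260)
  = 0.0064 + 0.0260 + 0.0840 + 0.1896 + 0.3252 = 0.6312
G = 1 − 0.6312 = 0.3688

0.369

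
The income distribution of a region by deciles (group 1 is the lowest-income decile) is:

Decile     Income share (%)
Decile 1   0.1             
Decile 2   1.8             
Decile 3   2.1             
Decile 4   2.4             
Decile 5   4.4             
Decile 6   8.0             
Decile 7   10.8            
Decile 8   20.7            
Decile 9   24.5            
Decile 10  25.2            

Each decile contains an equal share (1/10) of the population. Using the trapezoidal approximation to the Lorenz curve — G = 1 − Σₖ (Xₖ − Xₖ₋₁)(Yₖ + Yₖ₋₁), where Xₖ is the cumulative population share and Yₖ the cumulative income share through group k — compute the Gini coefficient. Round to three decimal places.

Cumulative income shares Yₖ: 0.0010, 0.0190, 0.0400, 0.0640, 0.1080, 0.1880, 0.2960, 0.5030, 0.7480, 1.0000
Σ (Xₖ−Xₖ₋₁)(Yₖ+Yₖ₋₁) = (1/10)(0.0010+0.0000) + (1/10)(0.0190+0.0010) + (1/10)(0.0400+0.0190) + (1/10)(0.0640+0.0400) + (1/10)(0.1080+0.0640) + (1/10)(0.1880+0.1080) + (1/10)(0.2960+0.1880) + (1/10)(0.5030+0.2960) + (1/10)(0.7480+0.5030) + (1/10)(1.0000+0.7480)
  = 0.0001 + 0.0020 + 0.0059 + 0.0104 + 0.0172 + 0.0296 + 0.0484 + 0.0799 + 0.1251 + 0.1748 = 0.4934
G = 1 − 0.4934 = 0.5066

0.507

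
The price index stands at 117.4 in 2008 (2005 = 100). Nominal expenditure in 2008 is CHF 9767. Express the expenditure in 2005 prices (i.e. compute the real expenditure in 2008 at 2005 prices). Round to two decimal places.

8319.42

Real = Nominal ÷ (Index/100) = 9767 ÷ (117.4/100)
     = 9767 ÷ 1.174 = 8319.4208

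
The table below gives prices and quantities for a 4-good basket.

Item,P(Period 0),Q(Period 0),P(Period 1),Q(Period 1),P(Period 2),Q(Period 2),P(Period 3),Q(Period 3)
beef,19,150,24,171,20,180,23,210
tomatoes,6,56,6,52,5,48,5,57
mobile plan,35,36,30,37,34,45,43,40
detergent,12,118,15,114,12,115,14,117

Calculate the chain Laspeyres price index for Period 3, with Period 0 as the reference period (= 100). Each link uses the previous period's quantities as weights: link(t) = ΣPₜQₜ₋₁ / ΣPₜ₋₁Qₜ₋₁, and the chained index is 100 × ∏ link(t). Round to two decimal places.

Link Period 0→Period 1:
ΣP(Period 1)Q(Period 0) = 24×150 + 6×56 + 30×36 + 15×118 = 3600 + 336 + 1080 + 1770 = 6786
ΣP(Period 0)Q(Period 0) = 19×150 + 6×56 + 35×36 + 12×118 = 2850 + 336 + 1260 + 1416 = 5862
link = 6786/5862 = 1.157625
Link Period 1→Period 2:
ΣP(Period 2)Q(Period 1) = 20×171 + 5×52 + 34×37 + 12×114 = 3420 + 260 + 1258 + 1368 = 6306
ΣP(Period 1)Q(Period 1) = 24×171 + 6×52 + 30×37 + 15×114 = 4104 + 312 + 1110 + 1710 = 7236
link = 6306/7236 = 0.871476
Link Period 2→Period 3:
ΣP(Period 3)Q(Period 2) = 23×180 + 5×48 + 43×45 + 14×115 = 4140 + 240 + 1935 + 1610 = 7925
ΣP(Period 2)Q(Period 2) = 20×180 + 5×48 + 34×45 + 12×115 = 3600 + 240 + 1530 + 1380 = 6750
link = 7925/6750 = 1.174074
Chained index = 100 × 1.157625 × 0.871476 × 1.174074 = 118.4456

118.45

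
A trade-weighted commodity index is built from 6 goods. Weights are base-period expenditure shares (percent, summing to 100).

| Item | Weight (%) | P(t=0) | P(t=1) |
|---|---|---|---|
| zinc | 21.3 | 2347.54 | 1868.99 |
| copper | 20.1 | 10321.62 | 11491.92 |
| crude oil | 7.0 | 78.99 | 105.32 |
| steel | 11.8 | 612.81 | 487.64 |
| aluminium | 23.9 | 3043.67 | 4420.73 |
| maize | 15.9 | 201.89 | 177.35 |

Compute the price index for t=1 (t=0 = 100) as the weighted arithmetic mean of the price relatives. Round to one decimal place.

zinc: 21.3 × (1868.99/2347.54) = 21.3 × 0.796148 = 16.9580
copper: 20.1 × (11491.92/10321.62) = 20.1 × 1.113383 = 22.3790
crude oil: 7.0 × (105.32/78.99) = 7.0 × 1.333333 = 9.3333
steel: 11.8 × (487.64/612.81) = 11.8 × 0.795744 = 9.3898
aluminium: 23.9 × (4420.73/3043.67) = 23.9 × 1.452434 = 34.7132
maize: 15.9 × (177.35/201.89) = 15.9 × 0.878449 = 13.9673
Index = Σ wᵢ·(p₁ᵢ/p₀ᵢ) = 16.9580 + 22.3790 + 9.3333 + 9.3898 + 34.7132 + 13.9673 = 106.7406

106.7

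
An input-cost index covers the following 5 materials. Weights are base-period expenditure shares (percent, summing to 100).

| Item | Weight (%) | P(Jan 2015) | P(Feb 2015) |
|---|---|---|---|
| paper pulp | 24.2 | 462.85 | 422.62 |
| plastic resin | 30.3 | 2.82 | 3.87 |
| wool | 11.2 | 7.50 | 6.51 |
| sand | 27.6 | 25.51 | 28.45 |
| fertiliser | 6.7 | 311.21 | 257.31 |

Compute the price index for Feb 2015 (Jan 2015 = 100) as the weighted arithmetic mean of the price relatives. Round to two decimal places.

paper pulp: 24.2 × (422.62/462.85) = 24.2 × 0.913082 = 22.0966
plastic resin: 30.3 × (3.87/2.82) = 30.3 × 1.372340 = 41.5819
wool: 11.2 × (6.51/7.50) = 11.2 × 0.868000 = 9.7216
sand: 27.6 × (28.45/25.51) = 27.6 × 1.115249 = 30.7809
fertiliser: 6.7 × (257.31/311.21) = 6.7 × 0.826805 = 5.5396
Index = Σ wᵢ·(p₁ᵢ/p₀ᵢ) = 22.0966 + 41.5819 + 9.7216 + 30.7809 + 5.5396 = 109.7206

109.72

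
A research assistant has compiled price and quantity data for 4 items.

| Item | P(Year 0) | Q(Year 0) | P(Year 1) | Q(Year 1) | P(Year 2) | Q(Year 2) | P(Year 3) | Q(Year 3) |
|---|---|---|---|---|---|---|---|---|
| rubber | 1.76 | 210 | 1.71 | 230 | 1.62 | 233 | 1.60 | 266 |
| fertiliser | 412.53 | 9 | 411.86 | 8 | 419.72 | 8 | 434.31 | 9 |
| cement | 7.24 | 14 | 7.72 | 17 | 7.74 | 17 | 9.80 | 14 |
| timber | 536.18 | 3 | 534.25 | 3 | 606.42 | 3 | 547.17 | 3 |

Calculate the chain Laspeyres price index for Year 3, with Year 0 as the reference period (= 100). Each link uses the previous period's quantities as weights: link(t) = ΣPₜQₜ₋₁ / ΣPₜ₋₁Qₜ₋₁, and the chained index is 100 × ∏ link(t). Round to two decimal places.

103.93

Link Year 0→Year 1:
ΣP(Year 1)Q(Year 0) = 1.71×210 + 411.86×9 + 7.72×14 + 534.25×3 = 359.1 + 3706.74 + 108.08 + 1602.75 = 5776.67
ΣP(Year 0)Q(Year 0) = 1.76×210 + 412.53×9 + 7.24×14 + 536.18×3 = 369.6 + 3712.77 + 101.36 + 1608.54 = 5792.27
link = 5776.67/5792.27 = 0.997307
Link Year 1→Year 2:
ΣP(Year 2)Q(Year 1) = 1.62×230 + 419.72×8 + 7.74×17 + 606.42×3 = 372.6 + 3357.76 + 131.58 + 1819.26 = 5681.2
ΣP(Year 1)Q(Year 1) = 1.71×230 + 411.86×8 + 7.72×17 + 534.25×3 = 393.3 + 3294.88 + 131.24 + 1602.75 = 5422.17
link = 5681.2/5422.17 = 1.047772
Link Year 2→Year 3:
ΣP(Year 3)Q(Year 2) = 1.60×233 + 434.31×8 + 9.80×17 + 547.17×3 = 372.8 + 3474.48 + 166.6 + 1641.51 = 5655.39
ΣP(Year 2)Q(Year 2) = 1.62×233 + 419.72×8 + 7.74×17 + 606.42×3 = 377.46 + 3357.76 + 131.58 + 1819.26 = 5686.06
link = 5655.39/5686.06 = 0.994606
Chained index = 100 × 0.997307 × 1.047772 × 0.994606 = 103.9314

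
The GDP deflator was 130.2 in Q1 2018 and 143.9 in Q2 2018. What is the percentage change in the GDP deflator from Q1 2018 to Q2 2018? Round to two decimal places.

Change = (143.9 − 130.2) / 130.2 × 100
       = 13.7 / 130.2 × 100 = 10.5223%

10.52%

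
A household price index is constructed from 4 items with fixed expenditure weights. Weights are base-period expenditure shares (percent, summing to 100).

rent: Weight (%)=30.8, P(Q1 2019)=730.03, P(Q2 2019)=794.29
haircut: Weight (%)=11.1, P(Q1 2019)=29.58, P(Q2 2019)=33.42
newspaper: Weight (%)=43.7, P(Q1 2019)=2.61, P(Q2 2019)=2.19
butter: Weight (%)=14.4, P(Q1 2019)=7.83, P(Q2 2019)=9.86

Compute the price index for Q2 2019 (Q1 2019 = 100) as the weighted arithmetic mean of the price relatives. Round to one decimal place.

100.9

rent: 30.8 × (794.29/730.03) = 30.8 × 1.088024 = 33.5111
haircut: 11.1 × (33.42/29.58) = 11.1 × 1.129817 = 12.5410
newspaper: 43.7 × (2.19/2.61) = 43.7 × 0.839080 = 36.6678
butter: 14.4 × (9.86/7.83) = 14.4 × 1.259259 = 18.1333
Index = Σ wᵢ·(p₁ᵢ/p₀ᵢ) = 33.5111 + 12.5410 + 36.6678 + 18.1333 = 100.8533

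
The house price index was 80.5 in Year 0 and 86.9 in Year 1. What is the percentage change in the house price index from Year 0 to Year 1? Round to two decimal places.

7.95%

Change = (86.9 − 80.5) / 80.5 × 100
       = 6.4 / 80.5 × 100 = 7.9503%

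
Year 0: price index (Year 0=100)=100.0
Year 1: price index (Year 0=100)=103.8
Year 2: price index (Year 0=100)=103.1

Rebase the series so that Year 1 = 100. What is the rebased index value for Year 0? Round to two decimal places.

Rebased(Year 0) = 100.0 / 103.8 × 100 = 96.3391

96.34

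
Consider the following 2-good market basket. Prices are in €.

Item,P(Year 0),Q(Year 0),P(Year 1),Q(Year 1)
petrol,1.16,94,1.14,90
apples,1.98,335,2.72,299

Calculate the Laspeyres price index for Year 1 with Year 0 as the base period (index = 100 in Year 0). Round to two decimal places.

131.85

Laspeyres price index uses base-period quantities as weights.
ΣP(Year 1)·Q(Year 0) = 1.14×94 + 2.72×335 = 107.16 + 911.2 = 1018.36
ΣP(Year 0)·Q(Year 0) = 1.16×94 + 1.98×335 = 109.04 + 663.3 = 772.34
Index = 1018.36 / 772.34 × 100 = 131.8538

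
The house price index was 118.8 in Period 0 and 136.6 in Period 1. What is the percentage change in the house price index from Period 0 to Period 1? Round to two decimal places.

Change = (136.6 − 118.8) / 118.8 × 100
       = 17.8 / 118.8 × 100 = 14.9832%

14.98%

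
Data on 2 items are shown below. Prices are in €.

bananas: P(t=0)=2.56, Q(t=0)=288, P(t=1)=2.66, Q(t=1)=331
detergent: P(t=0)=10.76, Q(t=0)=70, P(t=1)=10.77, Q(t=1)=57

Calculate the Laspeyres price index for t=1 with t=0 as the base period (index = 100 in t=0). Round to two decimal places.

Laspeyres price index uses base-period quantities as weights.
ΣP(t=1)·Q(t=0) = 2.66×288 + 10.77×70 = 766.08 + 753.9 = 1519.98
ΣP(t=0)·Q(t=0) = 2.56×288 + 10.76×70 = 737.28 + 753.2 = 1490.48
Index = 1519.98 / 1490.48 × 100 = 101.9792

101.98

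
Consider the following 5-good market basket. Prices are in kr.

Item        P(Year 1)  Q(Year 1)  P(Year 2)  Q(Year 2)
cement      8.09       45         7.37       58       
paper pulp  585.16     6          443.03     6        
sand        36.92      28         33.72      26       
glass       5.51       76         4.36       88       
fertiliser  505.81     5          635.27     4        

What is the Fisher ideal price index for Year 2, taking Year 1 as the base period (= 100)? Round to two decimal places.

93.59

Laspeyres component (base-period weights):
ΣP(Year 2)Q(Year 1) = 7.37×45 + 443.03×6 + 33.72×28 + 4.36×76 + 635.27×5 = 331.65 + 2658.18 + 944.16 + 331.36 + 3176.35 = 7441.7
ΣP(Year 1)Q(Year 1) = 8.09×45 + 585.16×6 + 36.92×28 + 5.51×76 + 505.81×5 = 364.05 + 3510.96 + 1033.76 + 418.76 + 2529.05 = 7856.58
L = 7441.7 / 7856.58 × 100 = 94.7193
Paasche component (current-period weights):
ΣP(Year 2)Q(Year 2) = 7.37×58 + 443.03×6 + 33.72×26 + 4.36×88 + 635.27×4 = 427.46 + 2658.18 + 876.72 + 383.68 + 2541.08 = 6887.12
ΣP(Year 1)Q(Year 2) = 8.09×58 + 585.16×6 + 36.92×26 + 5.51×88 + 505.81×4 = 469.22 + 3510.96 + 959.92 + 484.88 + 2023.24 = 7448.22
P = 6887.12 / 7448.22 × 100 = 92.4667
Fisher = √(L × P) = √(94.7193 × 92.4667) = 93.5862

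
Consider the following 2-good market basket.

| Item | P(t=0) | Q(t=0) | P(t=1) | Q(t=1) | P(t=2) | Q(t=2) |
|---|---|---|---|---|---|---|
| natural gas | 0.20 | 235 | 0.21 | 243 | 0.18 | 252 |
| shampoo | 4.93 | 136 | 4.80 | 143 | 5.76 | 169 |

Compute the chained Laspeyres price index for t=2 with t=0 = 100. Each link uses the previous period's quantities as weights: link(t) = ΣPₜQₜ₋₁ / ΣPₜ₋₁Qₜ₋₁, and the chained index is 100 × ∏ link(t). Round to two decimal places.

115.11

Link t=0→t=1:
ΣP(t=1)Q(t=0) = 0.21×235 + 4.80×136 = 49.35 + 652.8 = 702.15
ΣP(t=0)Q(t=0) = 0.20×235 + 4.93×136 = 47 + 670.48 = 717.48
link = 702.15/717.48 = 0.978634
Link t=1→t=2:
ΣP(t=2)Q(t=1) = 0.18×243 + 5.76×143 = 43.74 + 823.68 = 867.42
ΣP(t=1)Q(t=1) = 0.21×243 + 4.80×143 = 51.03 + 686.4 = 737.43
link = 867.42/737.43 = 1.176274
Chained index = 100 × 0.978634 × 1.176274 = 115.1142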